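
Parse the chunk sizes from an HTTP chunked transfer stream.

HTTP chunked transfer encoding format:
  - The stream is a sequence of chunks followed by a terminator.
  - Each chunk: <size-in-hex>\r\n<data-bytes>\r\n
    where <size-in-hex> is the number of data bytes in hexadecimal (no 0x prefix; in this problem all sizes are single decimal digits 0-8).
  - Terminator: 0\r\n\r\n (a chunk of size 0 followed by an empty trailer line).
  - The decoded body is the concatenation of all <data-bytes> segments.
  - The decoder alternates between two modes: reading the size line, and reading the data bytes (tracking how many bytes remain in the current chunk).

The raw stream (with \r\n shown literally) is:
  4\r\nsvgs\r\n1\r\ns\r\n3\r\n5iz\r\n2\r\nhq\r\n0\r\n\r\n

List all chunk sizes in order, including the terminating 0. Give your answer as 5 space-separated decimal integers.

Chunk 1: stream[0..1]='4' size=0x4=4, data at stream[3..7]='svgs' -> body[0..4], body so far='svgs'
Chunk 2: stream[9..10]='1' size=0x1=1, data at stream[12..13]='s' -> body[4..5], body so far='svgss'
Chunk 3: stream[15..16]='3' size=0x3=3, data at stream[18..21]='5iz' -> body[5..8], body so far='svgss5iz'
Chunk 4: stream[23..24]='2' size=0x2=2, data at stream[26..28]='hq' -> body[8..10], body so far='svgss5izhq'
Chunk 5: stream[30..31]='0' size=0 (terminator). Final body='svgss5izhq' (10 bytes)

Answer: 4 1 3 2 0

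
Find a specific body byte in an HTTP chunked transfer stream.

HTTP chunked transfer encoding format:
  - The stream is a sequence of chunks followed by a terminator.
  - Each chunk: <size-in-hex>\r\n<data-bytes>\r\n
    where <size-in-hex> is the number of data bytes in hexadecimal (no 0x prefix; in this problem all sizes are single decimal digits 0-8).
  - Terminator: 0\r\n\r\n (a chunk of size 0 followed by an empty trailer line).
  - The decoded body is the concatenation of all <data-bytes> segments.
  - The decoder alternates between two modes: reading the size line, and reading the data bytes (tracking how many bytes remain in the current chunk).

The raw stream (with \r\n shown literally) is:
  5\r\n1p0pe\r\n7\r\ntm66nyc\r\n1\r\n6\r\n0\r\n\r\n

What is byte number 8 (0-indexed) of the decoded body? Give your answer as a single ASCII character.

Chunk 1: stream[0..1]='5' size=0x5=5, data at stream[3..8]='1p0pe' -> body[0..5], body so far='1p0pe'
Chunk 2: stream[10..11]='7' size=0x7=7, data at stream[13..20]='tm66nyc' -> body[5..12], body so far='1p0petm66nyc'
Chunk 3: stream[22..23]='1' size=0x1=1, data at stream[25..26]='6' -> body[12..13], body so far='1p0petm66nyc6'
Chunk 4: stream[28..29]='0' size=0 (terminator). Final body='1p0petm66nyc6' (13 bytes)
Body byte 8 = '6'

Answer: 6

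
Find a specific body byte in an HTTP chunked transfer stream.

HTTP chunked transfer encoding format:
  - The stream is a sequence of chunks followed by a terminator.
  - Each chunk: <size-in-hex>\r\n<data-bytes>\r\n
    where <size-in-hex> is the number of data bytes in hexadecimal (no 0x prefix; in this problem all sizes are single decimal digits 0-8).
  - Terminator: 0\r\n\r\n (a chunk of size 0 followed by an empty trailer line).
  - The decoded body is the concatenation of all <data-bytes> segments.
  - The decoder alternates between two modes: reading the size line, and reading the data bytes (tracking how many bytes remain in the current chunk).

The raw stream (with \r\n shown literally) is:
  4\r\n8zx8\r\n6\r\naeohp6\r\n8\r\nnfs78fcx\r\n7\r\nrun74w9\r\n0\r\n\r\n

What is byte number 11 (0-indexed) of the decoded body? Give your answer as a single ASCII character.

Answer: f

Derivation:
Chunk 1: stream[0..1]='4' size=0x4=4, data at stream[3..7]='8zx8' -> body[0..4], body so far='8zx8'
Chunk 2: stream[9..10]='6' size=0x6=6, data at stream[12..18]='aeohp6' -> body[4..10], body so far='8zx8aeohp6'
Chunk 3: stream[20..21]='8' size=0x8=8, data at stream[23..31]='nfs78fcx' -> body[10..18], body so far='8zx8aeohp6nfs78fcx'
Chunk 4: stream[33..34]='7' size=0x7=7, data at stream[36..43]='run74w9' -> body[18..25], body so far='8zx8aeohp6nfs78fcxrun74w9'
Chunk 5: stream[45..46]='0' size=0 (terminator). Final body='8zx8aeohp6nfs78fcxrun74w9' (25 bytes)
Body byte 11 = 'f'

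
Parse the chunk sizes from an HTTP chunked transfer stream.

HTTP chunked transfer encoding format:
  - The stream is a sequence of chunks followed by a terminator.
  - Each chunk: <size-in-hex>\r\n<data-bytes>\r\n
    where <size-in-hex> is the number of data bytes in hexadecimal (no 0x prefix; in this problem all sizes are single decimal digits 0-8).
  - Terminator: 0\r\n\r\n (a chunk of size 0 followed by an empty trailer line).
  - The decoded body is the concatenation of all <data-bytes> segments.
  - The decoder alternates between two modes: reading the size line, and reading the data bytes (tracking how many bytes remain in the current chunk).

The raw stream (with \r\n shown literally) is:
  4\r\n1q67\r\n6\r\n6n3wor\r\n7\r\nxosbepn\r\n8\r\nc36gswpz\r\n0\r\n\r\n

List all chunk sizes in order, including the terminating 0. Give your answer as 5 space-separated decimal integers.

Answer: 4 6 7 8 0

Derivation:
Chunk 1: stream[0..1]='4' size=0x4=4, data at stream[3..7]='1q67' -> body[0..4], body so far='1q67'
Chunk 2: stream[9..10]='6' size=0x6=6, data at stream[12..18]='6n3wor' -> body[4..10], body so far='1q676n3wor'
Chunk 3: stream[20..21]='7' size=0x7=7, data at stream[23..30]='xosbepn' -> body[10..17], body so far='1q676n3worxosbepn'
Chunk 4: stream[32..33]='8' size=0x8=8, data at stream[35..43]='c36gswpz' -> body[17..25], body so far='1q676n3worxosbepnc36gswpz'
Chunk 5: stream[45..46]='0' size=0 (terminator). Final body='1q676n3worxosbepnc36gswpz' (25 bytes)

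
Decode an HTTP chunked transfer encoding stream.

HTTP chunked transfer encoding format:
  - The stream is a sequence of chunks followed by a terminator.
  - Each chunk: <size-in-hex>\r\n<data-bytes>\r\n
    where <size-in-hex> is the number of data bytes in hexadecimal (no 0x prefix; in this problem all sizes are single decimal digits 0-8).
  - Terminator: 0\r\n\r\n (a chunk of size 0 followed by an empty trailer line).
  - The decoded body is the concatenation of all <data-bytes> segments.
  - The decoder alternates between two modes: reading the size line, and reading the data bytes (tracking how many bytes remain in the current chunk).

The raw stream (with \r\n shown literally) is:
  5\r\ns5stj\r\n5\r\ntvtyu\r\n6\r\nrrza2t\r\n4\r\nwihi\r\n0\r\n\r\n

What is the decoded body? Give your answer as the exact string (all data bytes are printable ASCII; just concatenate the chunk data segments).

Answer: s5stjtvtyurrza2twihi

Derivation:
Chunk 1: stream[0..1]='5' size=0x5=5, data at stream[3..8]='s5stj' -> body[0..5], body so far='s5stj'
Chunk 2: stream[10..11]='5' size=0x5=5, data at stream[13..18]='tvtyu' -> body[5..10], body so far='s5stjtvtyu'
Chunk 3: stream[20..21]='6' size=0x6=6, data at stream[23..29]='rrza2t' -> body[10..16], body so far='s5stjtvtyurrza2t'
Chunk 4: stream[31..32]='4' size=0x4=4, data at stream[34..38]='wihi' -> body[16..20], body so far='s5stjtvtyurrza2twihi'
Chunk 5: stream[40..41]='0' size=0 (terminator). Final body='s5stjtvtyurrza2twihi' (20 bytes)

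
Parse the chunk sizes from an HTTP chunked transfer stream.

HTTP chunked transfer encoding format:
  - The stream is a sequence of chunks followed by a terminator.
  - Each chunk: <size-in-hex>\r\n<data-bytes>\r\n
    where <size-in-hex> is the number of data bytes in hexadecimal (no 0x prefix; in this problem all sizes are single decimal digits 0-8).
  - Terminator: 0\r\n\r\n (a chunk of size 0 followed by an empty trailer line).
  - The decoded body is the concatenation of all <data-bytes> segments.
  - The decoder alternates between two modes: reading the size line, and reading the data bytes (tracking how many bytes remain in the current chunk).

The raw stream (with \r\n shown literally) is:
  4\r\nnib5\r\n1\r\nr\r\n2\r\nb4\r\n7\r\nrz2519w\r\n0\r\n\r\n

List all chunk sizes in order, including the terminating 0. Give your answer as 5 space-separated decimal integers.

Answer: 4 1 2 7 0

Derivation:
Chunk 1: stream[0..1]='4' size=0x4=4, data at stream[3..7]='nib5' -> body[0..4], body so far='nib5'
Chunk 2: stream[9..10]='1' size=0x1=1, data at stream[12..13]='r' -> body[4..5], body so far='nib5r'
Chunk 3: stream[15..16]='2' size=0x2=2, data at stream[18..20]='b4' -> body[5..7], body so far='nib5rb4'
Chunk 4: stream[22..23]='7' size=0x7=7, data at stream[25..32]='rz2519w' -> body[7..14], body so far='nib5rb4rz2519w'
Chunk 5: stream[34..35]='0' size=0 (terminator). Final body='nib5rb4rz2519w' (14 bytes)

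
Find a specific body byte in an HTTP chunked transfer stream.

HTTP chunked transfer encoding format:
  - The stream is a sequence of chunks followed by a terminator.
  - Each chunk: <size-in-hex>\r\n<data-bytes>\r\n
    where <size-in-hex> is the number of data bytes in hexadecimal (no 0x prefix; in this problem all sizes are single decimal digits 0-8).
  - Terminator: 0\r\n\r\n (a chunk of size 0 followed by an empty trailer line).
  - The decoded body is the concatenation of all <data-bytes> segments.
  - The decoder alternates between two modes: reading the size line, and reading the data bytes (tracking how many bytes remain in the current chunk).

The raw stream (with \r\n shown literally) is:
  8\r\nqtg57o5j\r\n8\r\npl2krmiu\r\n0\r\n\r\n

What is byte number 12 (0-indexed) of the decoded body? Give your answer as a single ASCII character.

Chunk 1: stream[0..1]='8' size=0x8=8, data at stream[3..11]='qtg57o5j' -> body[0..8], body so far='qtg57o5j'
Chunk 2: stream[13..14]='8' size=0x8=8, data at stream[16..24]='pl2krmiu' -> body[8..16], body so far='qtg57o5jpl2krmiu'
Chunk 3: stream[26..27]='0' size=0 (terminator). Final body='qtg57o5jpl2krmiu' (16 bytes)
Body byte 12 = 'r'

Answer: r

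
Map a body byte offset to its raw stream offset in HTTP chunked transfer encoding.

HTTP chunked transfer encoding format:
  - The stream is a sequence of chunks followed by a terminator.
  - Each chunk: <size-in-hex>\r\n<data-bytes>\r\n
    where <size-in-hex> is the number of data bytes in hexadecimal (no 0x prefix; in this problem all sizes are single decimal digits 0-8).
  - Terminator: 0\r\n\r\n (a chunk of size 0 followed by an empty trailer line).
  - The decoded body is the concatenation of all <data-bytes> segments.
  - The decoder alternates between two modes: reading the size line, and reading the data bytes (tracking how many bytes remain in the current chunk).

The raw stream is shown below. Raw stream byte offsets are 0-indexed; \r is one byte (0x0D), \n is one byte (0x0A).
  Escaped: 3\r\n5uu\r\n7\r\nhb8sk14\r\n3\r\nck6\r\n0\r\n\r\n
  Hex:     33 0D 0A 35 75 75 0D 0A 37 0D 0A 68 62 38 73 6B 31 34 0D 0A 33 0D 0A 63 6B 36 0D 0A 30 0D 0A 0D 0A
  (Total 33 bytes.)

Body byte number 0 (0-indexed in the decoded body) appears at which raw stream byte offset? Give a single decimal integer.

Chunk 1: stream[0..1]='3' size=0x3=3, data at stream[3..6]='5uu' -> body[0..3], body so far='5uu'
Chunk 2: stream[8..9]='7' size=0x7=7, data at stream[11..18]='hb8sk14' -> body[3..10], body so far='5uuhb8sk14'
Chunk 3: stream[20..21]='3' size=0x3=3, data at stream[23..26]='ck6' -> body[10..13], body so far='5uuhb8sk14ck6'
Chunk 4: stream[28..29]='0' size=0 (terminator). Final body='5uuhb8sk14ck6' (13 bytes)
Body byte 0 at stream offset 3

Answer: 3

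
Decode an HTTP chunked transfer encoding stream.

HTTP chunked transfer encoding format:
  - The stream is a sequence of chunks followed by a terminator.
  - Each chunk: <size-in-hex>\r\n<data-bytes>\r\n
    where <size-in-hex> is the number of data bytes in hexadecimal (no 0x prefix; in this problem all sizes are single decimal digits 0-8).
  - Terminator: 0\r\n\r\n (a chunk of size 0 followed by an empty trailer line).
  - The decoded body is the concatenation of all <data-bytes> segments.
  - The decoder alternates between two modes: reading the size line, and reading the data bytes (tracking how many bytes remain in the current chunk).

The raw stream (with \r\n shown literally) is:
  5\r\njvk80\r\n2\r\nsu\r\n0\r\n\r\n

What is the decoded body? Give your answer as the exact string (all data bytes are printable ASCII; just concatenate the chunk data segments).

Answer: jvk80su

Derivation:
Chunk 1: stream[0..1]='5' size=0x5=5, data at stream[3..8]='jvk80' -> body[0..5], body so far='jvk80'
Chunk 2: stream[10..11]='2' size=0x2=2, data at stream[13..15]='su' -> body[5..7], body so far='jvk80su'
Chunk 3: stream[17..18]='0' size=0 (terminator). Final body='jvk80su' (7 bytes)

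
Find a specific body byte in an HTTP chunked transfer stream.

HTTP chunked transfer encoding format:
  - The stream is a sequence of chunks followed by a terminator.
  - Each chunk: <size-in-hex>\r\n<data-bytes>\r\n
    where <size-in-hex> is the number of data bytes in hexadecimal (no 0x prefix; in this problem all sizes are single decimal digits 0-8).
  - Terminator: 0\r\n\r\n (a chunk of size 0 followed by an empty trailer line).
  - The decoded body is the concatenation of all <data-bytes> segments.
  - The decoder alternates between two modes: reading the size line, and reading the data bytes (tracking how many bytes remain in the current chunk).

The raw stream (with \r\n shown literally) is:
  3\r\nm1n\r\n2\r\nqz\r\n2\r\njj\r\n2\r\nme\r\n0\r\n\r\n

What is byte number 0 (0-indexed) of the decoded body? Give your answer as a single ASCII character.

Chunk 1: stream[0..1]='3' size=0x3=3, data at stream[3..6]='m1n' -> body[0..3], body so far='m1n'
Chunk 2: stream[8..9]='2' size=0x2=2, data at stream[11..13]='qz' -> body[3..5], body so far='m1nqz'
Chunk 3: stream[15..16]='2' size=0x2=2, data at stream[18..20]='jj' -> body[5..7], body so far='m1nqzjj'
Chunk 4: stream[22..23]='2' size=0x2=2, data at stream[25..27]='me' -> body[7..9], body so far='m1nqzjjme'
Chunk 5: stream[29..30]='0' size=0 (terminator). Final body='m1nqzjjme' (9 bytes)
Body byte 0 = 'm'

Answer: m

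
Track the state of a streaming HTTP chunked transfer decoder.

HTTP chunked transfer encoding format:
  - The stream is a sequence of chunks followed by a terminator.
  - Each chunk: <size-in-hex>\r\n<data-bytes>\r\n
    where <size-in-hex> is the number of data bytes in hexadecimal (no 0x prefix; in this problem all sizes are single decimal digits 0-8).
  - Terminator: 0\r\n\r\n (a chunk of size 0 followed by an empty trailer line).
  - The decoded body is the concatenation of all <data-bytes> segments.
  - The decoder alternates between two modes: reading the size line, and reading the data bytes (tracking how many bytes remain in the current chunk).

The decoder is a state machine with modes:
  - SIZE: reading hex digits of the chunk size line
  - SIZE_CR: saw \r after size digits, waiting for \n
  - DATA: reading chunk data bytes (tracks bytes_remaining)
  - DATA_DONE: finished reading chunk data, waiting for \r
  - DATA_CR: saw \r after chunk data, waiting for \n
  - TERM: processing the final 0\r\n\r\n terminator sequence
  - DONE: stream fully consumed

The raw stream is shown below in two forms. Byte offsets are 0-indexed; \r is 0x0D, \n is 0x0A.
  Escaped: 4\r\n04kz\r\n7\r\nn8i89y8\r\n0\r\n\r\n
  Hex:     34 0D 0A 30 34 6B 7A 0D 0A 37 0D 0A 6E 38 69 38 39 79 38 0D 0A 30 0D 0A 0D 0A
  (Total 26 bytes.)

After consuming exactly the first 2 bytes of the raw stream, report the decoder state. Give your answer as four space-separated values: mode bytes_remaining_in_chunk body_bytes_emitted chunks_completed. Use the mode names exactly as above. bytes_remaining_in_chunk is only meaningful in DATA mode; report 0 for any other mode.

Answer: SIZE_CR 0 0 0

Derivation:
Byte 0 = '4': mode=SIZE remaining=0 emitted=0 chunks_done=0
Byte 1 = 0x0D: mode=SIZE_CR remaining=0 emitted=0 chunks_done=0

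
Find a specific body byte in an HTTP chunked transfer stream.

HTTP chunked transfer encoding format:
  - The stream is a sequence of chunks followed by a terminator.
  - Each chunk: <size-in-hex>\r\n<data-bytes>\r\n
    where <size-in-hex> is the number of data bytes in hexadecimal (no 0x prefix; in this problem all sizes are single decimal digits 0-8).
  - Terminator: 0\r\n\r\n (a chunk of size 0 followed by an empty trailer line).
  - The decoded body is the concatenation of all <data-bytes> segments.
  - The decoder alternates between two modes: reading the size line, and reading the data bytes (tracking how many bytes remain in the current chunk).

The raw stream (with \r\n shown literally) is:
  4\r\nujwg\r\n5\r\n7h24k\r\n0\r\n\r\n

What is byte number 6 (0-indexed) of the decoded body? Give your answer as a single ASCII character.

Answer: 2

Derivation:
Chunk 1: stream[0..1]='4' size=0x4=4, data at stream[3..7]='ujwg' -> body[0..4], body so far='ujwg'
Chunk 2: stream[9..10]='5' size=0x5=5, data at stream[12..17]='7h24k' -> body[4..9], body so far='ujwg7h24k'
Chunk 3: stream[19..20]='0' size=0 (terminator). Final body='ujwg7h24k' (9 bytes)
Body byte 6 = '2'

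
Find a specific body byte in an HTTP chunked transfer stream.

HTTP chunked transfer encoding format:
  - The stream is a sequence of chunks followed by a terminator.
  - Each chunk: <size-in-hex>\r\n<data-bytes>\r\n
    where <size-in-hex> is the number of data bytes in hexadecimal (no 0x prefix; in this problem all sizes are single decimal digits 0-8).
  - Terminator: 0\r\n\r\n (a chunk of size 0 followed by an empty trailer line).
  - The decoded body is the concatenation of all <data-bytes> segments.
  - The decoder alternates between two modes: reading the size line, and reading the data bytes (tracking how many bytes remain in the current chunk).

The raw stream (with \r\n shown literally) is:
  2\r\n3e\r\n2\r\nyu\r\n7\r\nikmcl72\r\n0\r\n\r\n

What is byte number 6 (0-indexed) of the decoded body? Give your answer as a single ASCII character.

Answer: m

Derivation:
Chunk 1: stream[0..1]='2' size=0x2=2, data at stream[3..5]='3e' -> body[0..2], body so far='3e'
Chunk 2: stream[7..8]='2' size=0x2=2, data at stream[10..12]='yu' -> body[2..4], body so far='3eyu'
Chunk 3: stream[14..15]='7' size=0x7=7, data at stream[17..24]='ikmcl72' -> body[4..11], body so far='3eyuikmcl72'
Chunk 4: stream[26..27]='0' size=0 (terminator). Final body='3eyuikmcl72' (11 bytes)
Body byte 6 = 'm'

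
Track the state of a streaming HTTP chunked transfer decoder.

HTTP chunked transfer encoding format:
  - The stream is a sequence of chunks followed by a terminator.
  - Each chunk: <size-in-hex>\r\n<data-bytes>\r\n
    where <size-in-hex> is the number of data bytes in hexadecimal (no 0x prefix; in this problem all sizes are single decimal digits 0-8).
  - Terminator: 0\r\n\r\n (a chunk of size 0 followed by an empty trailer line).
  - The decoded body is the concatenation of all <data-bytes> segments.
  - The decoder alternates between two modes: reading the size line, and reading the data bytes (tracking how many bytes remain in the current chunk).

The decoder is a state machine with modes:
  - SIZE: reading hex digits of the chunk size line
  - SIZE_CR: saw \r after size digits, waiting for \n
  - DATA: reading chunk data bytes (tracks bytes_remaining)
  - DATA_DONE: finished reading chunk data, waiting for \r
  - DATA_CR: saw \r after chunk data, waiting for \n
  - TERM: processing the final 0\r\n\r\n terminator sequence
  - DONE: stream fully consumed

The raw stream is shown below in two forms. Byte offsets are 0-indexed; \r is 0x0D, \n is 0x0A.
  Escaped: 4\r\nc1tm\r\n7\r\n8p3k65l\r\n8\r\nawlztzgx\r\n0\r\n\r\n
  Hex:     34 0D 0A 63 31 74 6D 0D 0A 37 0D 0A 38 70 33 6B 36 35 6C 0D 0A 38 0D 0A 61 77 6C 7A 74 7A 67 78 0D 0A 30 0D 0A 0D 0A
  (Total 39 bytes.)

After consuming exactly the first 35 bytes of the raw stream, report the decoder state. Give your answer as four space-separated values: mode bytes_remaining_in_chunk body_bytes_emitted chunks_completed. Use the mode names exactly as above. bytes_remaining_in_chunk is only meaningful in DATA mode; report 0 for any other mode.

Byte 0 = '4': mode=SIZE remaining=0 emitted=0 chunks_done=0
Byte 1 = 0x0D: mode=SIZE_CR remaining=0 emitted=0 chunks_done=0
Byte 2 = 0x0A: mode=DATA remaining=4 emitted=0 chunks_done=0
Byte 3 = 'c': mode=DATA remaining=3 emitted=1 chunks_done=0
Byte 4 = '1': mode=DATA remaining=2 emitted=2 chunks_done=0
Byte 5 = 't': mode=DATA remaining=1 emitted=3 chunks_done=0
Byte 6 = 'm': mode=DATA_DONE remaining=0 emitted=4 chunks_done=0
Byte 7 = 0x0D: mode=DATA_CR remaining=0 emitted=4 chunks_done=0
Byte 8 = 0x0A: mode=SIZE remaining=0 emitted=4 chunks_done=1
Byte 9 = '7': mode=SIZE remaining=0 emitted=4 chunks_done=1
Byte 10 = 0x0D: mode=SIZE_CR remaining=0 emitted=4 chunks_done=1
Byte 11 = 0x0A: mode=DATA remaining=7 emitted=4 chunks_done=1
Byte 12 = '8': mode=DATA remaining=6 emitted=5 chunks_done=1
Byte 13 = 'p': mode=DATA remaining=5 emitted=6 chunks_done=1
Byte 14 = '3': mode=DATA remaining=4 emitted=7 chunks_done=1
Byte 15 = 'k': mode=DATA remaining=3 emitted=8 chunks_done=1
Byte 16 = '6': mode=DATA remaining=2 emitted=9 chunks_done=1
Byte 17 = '5': mode=DATA remaining=1 emitted=10 chunks_done=1
Byte 18 = 'l': mode=DATA_DONE remaining=0 emitted=11 chunks_done=1
Byte 19 = 0x0D: mode=DATA_CR remaining=0 emitted=11 chunks_done=1
Byte 20 = 0x0A: mode=SIZE remaining=0 emitted=11 chunks_done=2
Byte 21 = '8': mode=SIZE remaining=0 emitted=11 chunks_done=2
Byte 22 = 0x0D: mode=SIZE_CR remaining=0 emitted=11 chunks_done=2
Byte 23 = 0x0A: mode=DATA remaining=8 emitted=11 chunks_done=2
Byte 24 = 'a': mode=DATA remaining=7 emitted=12 chunks_done=2
Byte 25 = 'w': mode=DATA remaining=6 emitted=13 chunks_done=2
Byte 26 = 'l': mode=DATA remaining=5 emitted=14 chunks_done=2
Byte 27 = 'z': mode=DATA remaining=4 emitted=15 chunks_done=2
Byte 28 = 't': mode=DATA remaining=3 emitted=16 chunks_done=2
Byte 29 = 'z': mode=DATA remaining=2 emitted=17 chunks_done=2
Byte 30 = 'g': mode=DATA remaining=1 emitted=18 chunks_done=2
Byte 31 = 'x': mode=DATA_DONE remaining=0 emitted=19 chunks_done=2
Byte 32 = 0x0D: mode=DATA_CR remaining=0 emitted=19 chunks_done=2
Byte 33 = 0x0A: mode=SIZE remaining=0 emitted=19 chunks_done=3
Byte 34 = '0': mode=SIZE remaining=0 emitted=19 chunks_done=3

Answer: SIZE 0 19 3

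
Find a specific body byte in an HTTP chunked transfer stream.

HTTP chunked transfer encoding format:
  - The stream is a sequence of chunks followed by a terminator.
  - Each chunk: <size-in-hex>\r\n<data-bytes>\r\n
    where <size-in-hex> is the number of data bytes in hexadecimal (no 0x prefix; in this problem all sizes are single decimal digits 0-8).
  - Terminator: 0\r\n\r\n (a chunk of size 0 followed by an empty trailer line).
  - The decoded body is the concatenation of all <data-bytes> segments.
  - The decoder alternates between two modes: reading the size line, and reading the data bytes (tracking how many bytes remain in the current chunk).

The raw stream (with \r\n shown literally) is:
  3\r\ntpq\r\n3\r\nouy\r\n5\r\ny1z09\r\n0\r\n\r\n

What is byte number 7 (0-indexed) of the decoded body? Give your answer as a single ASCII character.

Answer: 1

Derivation:
Chunk 1: stream[0..1]='3' size=0x3=3, data at stream[3..6]='tpq' -> body[0..3], body so far='tpq'
Chunk 2: stream[8..9]='3' size=0x3=3, data at stream[11..14]='ouy' -> body[3..6], body so far='tpqouy'
Chunk 3: stream[16..17]='5' size=0x5=5, data at stream[19..24]='y1z09' -> body[6..11], body so far='tpqouyy1z09'
Chunk 4: stream[26..27]='0' size=0 (terminator). Final body='tpqouyy1z09' (11 bytes)
Body byte 7 = '1'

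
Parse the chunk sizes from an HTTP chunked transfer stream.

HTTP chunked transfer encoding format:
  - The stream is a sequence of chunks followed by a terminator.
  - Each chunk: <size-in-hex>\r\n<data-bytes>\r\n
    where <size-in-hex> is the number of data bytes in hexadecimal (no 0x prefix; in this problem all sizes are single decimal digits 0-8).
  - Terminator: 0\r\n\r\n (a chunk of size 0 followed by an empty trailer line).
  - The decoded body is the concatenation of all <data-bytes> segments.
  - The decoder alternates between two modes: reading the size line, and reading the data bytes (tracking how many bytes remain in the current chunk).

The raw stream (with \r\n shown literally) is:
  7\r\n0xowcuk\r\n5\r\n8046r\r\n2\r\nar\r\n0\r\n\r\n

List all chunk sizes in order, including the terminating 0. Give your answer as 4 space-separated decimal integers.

Answer: 7 5 2 0

Derivation:
Chunk 1: stream[0..1]='7' size=0x7=7, data at stream[3..10]='0xowcuk' -> body[0..7], body so far='0xowcuk'
Chunk 2: stream[12..13]='5' size=0x5=5, data at stream[15..20]='8046r' -> body[7..12], body so far='0xowcuk8046r'
Chunk 3: stream[22..23]='2' size=0x2=2, data at stream[25..27]='ar' -> body[12..14], body so far='0xowcuk8046rar'
Chunk 4: stream[29..30]='0' size=0 (terminator). Final body='0xowcuk8046rar' (14 bytes)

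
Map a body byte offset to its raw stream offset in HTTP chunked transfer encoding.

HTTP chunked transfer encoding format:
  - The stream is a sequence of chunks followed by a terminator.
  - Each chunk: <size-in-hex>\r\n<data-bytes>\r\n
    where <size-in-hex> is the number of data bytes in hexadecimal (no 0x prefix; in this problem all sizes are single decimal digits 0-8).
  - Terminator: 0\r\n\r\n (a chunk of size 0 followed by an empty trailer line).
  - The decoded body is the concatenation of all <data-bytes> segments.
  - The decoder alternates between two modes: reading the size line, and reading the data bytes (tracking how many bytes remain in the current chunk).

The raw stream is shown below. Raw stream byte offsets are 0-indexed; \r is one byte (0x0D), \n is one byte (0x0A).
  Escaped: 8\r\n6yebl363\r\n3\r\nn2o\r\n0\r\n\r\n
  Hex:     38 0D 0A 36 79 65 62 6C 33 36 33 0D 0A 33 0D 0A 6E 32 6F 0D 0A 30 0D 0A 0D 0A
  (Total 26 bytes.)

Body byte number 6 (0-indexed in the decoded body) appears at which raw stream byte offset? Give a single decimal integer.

Chunk 1: stream[0..1]='8' size=0x8=8, data at stream[3..11]='6yebl363' -> body[0..8], body so far='6yebl363'
Chunk 2: stream[13..14]='3' size=0x3=3, data at stream[16..19]='n2o' -> body[8..11], body so far='6yebl363n2o'
Chunk 3: stream[21..22]='0' size=0 (terminator). Final body='6yebl363n2o' (11 bytes)
Body byte 6 at stream offset 9

Answer: 9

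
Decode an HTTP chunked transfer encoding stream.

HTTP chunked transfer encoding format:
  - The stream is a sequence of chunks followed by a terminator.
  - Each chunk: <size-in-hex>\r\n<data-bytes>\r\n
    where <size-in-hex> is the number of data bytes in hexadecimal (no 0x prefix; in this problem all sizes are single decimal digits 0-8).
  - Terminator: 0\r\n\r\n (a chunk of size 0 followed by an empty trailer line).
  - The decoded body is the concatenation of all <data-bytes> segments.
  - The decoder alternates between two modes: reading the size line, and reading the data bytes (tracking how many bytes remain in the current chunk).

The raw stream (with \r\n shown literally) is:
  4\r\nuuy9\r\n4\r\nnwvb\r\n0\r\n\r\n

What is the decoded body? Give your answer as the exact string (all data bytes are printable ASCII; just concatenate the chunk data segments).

Answer: uuy9nwvb

Derivation:
Chunk 1: stream[0..1]='4' size=0x4=4, data at stream[3..7]='uuy9' -> body[0..4], body so far='uuy9'
Chunk 2: stream[9..10]='4' size=0x4=4, data at stream[12..16]='nwvb' -> body[4..8], body so far='uuy9nwvb'
Chunk 3: stream[18..19]='0' size=0 (terminator). Final body='uuy9nwvb' (8 bytes)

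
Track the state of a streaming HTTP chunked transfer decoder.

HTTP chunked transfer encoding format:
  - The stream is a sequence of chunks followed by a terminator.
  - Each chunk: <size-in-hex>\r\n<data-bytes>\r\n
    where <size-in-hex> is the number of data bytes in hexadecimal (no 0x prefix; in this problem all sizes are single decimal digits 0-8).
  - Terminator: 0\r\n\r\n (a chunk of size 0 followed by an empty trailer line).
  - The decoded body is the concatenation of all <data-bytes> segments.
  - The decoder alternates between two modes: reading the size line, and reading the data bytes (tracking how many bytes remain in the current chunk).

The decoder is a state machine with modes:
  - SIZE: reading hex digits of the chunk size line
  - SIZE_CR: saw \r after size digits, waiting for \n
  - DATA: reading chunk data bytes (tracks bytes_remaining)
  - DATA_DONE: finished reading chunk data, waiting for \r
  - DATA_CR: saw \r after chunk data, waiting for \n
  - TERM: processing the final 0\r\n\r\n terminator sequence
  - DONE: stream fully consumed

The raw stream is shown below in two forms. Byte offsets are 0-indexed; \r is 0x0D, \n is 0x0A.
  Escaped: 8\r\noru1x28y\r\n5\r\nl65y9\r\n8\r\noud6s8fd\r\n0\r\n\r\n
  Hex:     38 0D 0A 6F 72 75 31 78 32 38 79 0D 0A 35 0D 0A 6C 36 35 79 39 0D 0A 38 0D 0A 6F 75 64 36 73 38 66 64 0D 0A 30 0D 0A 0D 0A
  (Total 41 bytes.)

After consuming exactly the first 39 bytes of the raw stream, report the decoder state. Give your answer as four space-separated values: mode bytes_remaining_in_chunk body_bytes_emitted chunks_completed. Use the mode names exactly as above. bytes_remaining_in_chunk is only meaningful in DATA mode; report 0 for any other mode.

Answer: TERM 0 21 3

Derivation:
Byte 0 = '8': mode=SIZE remaining=0 emitted=0 chunks_done=0
Byte 1 = 0x0D: mode=SIZE_CR remaining=0 emitted=0 chunks_done=0
Byte 2 = 0x0A: mode=DATA remaining=8 emitted=0 chunks_done=0
Byte 3 = 'o': mode=DATA remaining=7 emitted=1 chunks_done=0
Byte 4 = 'r': mode=DATA remaining=6 emitted=2 chunks_done=0
Byte 5 = 'u': mode=DATA remaining=5 emitted=3 chunks_done=0
Byte 6 = '1': mode=DATA remaining=4 emitted=4 chunks_done=0
Byte 7 = 'x': mode=DATA remaining=3 emitted=5 chunks_done=0
Byte 8 = '2': mode=DATA remaining=2 emitted=6 chunks_done=0
Byte 9 = '8': mode=DATA remaining=1 emitted=7 chunks_done=0
Byte 10 = 'y': mode=DATA_DONE remaining=0 emitted=8 chunks_done=0
Byte 11 = 0x0D: mode=DATA_CR remaining=0 emitted=8 chunks_done=0
Byte 12 = 0x0A: mode=SIZE remaining=0 emitted=8 chunks_done=1
Byte 13 = '5': mode=SIZE remaining=0 emitted=8 chunks_done=1
Byte 14 = 0x0D: mode=SIZE_CR remaining=0 emitted=8 chunks_done=1
Byte 15 = 0x0A: mode=DATA remaining=5 emitted=8 chunks_done=1
Byte 16 = 'l': mode=DATA remaining=4 emitted=9 chunks_done=1
Byte 17 = '6': mode=DATA remaining=3 emitted=10 chunks_done=1
Byte 18 = '5': mode=DATA remaining=2 emitted=11 chunks_done=1
Byte 19 = 'y': mode=DATA remaining=1 emitted=12 chunks_done=1
Byte 20 = '9': mode=DATA_DONE remaining=0 emitted=13 chunks_done=1
Byte 21 = 0x0D: mode=DATA_CR remaining=0 emitted=13 chunks_done=1
Byte 22 = 0x0A: mode=SIZE remaining=0 emitted=13 chunks_done=2
Byte 23 = '8': mode=SIZE remaining=0 emitted=13 chunks_done=2
Byte 24 = 0x0D: mode=SIZE_CR remaining=0 emitted=13 chunks_done=2
Byte 25 = 0x0A: mode=DATA remaining=8 emitted=13 chunks_done=2
Byte 26 = 'o': mode=DATA remaining=7 emitted=14 chunks_done=2
Byte 27 = 'u': mode=DATA remaining=6 emitted=15 chunks_done=2
Byte 28 = 'd': mode=DATA remaining=5 emitted=16 chunks_done=2
Byte 29 = '6': mode=DATA remaining=4 emitted=17 chunks_done=2
Byte 30 = 's': mode=DATA remaining=3 emitted=18 chunks_done=2
Byte 31 = '8': mode=DATA remaining=2 emitted=19 chunks_done=2
Byte 32 = 'f': mode=DATA remaining=1 emitted=20 chunks_done=2
Byte 33 = 'd': mode=DATA_DONE remaining=0 emitted=21 chunks_done=2
Byte 34 = 0x0D: mode=DATA_CR remaining=0 emitted=21 chunks_done=2
Byte 35 = 0x0A: mode=SIZE remaining=0 emitted=21 chunks_done=3
Byte 36 = '0': mode=SIZE remaining=0 emitted=21 chunks_done=3
Byte 37 = 0x0D: mode=SIZE_CR remaining=0 emitted=21 chunks_done=3
Byte 38 = 0x0A: mode=TERM remaining=0 emitted=21 chunks_done=3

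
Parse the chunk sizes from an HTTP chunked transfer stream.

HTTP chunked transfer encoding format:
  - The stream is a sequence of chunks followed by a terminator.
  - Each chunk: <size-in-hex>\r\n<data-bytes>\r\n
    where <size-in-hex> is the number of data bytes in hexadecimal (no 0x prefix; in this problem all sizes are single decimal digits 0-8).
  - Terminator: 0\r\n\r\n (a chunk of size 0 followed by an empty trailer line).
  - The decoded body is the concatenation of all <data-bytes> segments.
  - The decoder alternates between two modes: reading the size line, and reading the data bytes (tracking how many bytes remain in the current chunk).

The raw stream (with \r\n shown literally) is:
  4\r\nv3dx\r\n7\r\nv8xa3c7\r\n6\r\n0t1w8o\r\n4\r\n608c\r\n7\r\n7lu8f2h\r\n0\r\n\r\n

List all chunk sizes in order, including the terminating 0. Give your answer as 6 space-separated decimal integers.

Chunk 1: stream[0..1]='4' size=0x4=4, data at stream[3..7]='v3dx' -> body[0..4], body so far='v3dx'
Chunk 2: stream[9..10]='7' size=0x7=7, data at stream[12..19]='v8xa3c7' -> body[4..11], body so far='v3dxv8xa3c7'
Chunk 3: stream[21..22]='6' size=0x6=6, data at stream[24..30]='0t1w8o' -> body[11..17], body so far='v3dxv8xa3c70t1w8o'
Chunk 4: stream[32..33]='4' size=0x4=4, data at stream[35..39]='608c' -> body[17..21], body so far='v3dxv8xa3c70t1w8o608c'
Chunk 5: stream[41..42]='7' size=0x7=7, data at stream[44..51]='7lu8f2h' -> body[21..28], body so far='v3dxv8xa3c70t1w8o608c7lu8f2h'
Chunk 6: stream[53..54]='0' size=0 (terminator). Final body='v3dxv8xa3c70t1w8o608c7lu8f2h' (28 bytes)

Answer: 4 7 6 4 7 0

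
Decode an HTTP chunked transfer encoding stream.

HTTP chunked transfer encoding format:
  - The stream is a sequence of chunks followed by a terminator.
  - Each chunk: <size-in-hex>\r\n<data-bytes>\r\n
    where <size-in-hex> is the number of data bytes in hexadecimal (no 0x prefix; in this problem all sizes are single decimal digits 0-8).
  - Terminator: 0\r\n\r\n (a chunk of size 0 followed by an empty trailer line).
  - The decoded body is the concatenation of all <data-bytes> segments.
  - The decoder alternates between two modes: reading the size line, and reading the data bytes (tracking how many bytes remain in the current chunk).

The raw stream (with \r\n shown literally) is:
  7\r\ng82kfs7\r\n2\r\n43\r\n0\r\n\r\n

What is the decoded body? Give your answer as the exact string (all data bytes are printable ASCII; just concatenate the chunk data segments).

Chunk 1: stream[0..1]='7' size=0x7=7, data at stream[3..10]='g82kfs7' -> body[0..7], body so far='g82kfs7'
Chunk 2: stream[12..13]='2' size=0x2=2, data at stream[15..17]='43' -> body[7..9], body so far='g82kfs743'
Chunk 3: stream[19..20]='0' size=0 (terminator). Final body='g82kfs743' (9 bytes)

Answer: g82kfs743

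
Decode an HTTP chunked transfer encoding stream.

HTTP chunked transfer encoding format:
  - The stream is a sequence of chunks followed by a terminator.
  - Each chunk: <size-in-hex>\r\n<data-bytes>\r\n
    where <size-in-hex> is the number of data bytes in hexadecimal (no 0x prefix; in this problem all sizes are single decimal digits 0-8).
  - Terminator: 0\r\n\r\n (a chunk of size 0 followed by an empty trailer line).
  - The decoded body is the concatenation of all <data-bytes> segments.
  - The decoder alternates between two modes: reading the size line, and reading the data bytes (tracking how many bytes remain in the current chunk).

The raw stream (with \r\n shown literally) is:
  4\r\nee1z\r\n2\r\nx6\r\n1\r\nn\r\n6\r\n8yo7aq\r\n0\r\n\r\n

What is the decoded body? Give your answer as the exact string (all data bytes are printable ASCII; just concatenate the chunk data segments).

Answer: ee1zx6n8yo7aq

Derivation:
Chunk 1: stream[0..1]='4' size=0x4=4, data at stream[3..7]='ee1z' -> body[0..4], body so far='ee1z'
Chunk 2: stream[9..10]='2' size=0x2=2, data at stream[12..14]='x6' -> body[4..6], body so far='ee1zx6'
Chunk 3: stream[16..17]='1' size=0x1=1, data at stream[19..20]='n' -> body[6..7], body so far='ee1zx6n'
Chunk 4: stream[22..23]='6' size=0x6=6, data at stream[25..31]='8yo7aq' -> body[7..13], body so far='ee1zx6n8yo7aq'
Chunk 5: stream[33..34]='0' size=0 (terminator). Final body='ee1zx6n8yo7aq' (13 bytes)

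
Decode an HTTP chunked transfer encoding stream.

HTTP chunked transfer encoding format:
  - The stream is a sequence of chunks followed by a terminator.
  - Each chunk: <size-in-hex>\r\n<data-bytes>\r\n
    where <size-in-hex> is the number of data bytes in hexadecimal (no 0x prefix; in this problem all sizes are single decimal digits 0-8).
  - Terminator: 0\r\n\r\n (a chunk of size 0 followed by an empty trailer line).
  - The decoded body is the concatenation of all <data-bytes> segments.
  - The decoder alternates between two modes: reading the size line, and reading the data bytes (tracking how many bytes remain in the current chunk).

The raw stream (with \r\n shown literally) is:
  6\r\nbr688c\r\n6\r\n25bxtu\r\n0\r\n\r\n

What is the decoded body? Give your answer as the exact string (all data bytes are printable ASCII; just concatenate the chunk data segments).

Chunk 1: stream[0..1]='6' size=0x6=6, data at stream[3..9]='br688c' -> body[0..6], body so far='br688c'
Chunk 2: stream[11..12]='6' size=0x6=6, data at stream[14..20]='25bxtu' -> body[6..12], body so far='br688c25bxtu'
Chunk 3: stream[22..23]='0' size=0 (terminator). Final body='br688c25bxtu' (12 bytes)

Answer: br688c25bxtu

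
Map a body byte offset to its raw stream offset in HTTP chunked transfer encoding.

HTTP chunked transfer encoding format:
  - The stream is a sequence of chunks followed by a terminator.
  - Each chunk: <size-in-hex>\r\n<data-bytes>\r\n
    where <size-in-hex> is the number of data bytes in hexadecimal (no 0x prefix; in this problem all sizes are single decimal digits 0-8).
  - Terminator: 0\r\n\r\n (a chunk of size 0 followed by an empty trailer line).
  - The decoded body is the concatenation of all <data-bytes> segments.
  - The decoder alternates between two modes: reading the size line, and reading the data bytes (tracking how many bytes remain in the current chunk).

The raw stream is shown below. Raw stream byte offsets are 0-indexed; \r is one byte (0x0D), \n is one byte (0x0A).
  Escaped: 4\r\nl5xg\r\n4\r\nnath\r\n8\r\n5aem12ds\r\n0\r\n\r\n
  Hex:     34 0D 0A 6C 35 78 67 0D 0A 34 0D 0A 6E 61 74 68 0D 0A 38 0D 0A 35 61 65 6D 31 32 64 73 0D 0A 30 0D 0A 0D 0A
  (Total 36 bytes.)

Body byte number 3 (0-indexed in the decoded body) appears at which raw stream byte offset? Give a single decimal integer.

Chunk 1: stream[0..1]='4' size=0x4=4, data at stream[3..7]='l5xg' -> body[0..4], body so far='l5xg'
Chunk 2: stream[9..10]='4' size=0x4=4, data at stream[12..16]='nath' -> body[4..8], body so far='l5xgnath'
Chunk 3: stream[18..19]='8' size=0x8=8, data at stream[21..29]='5aem12ds' -> body[8..16], body so far='l5xgnath5aem12ds'
Chunk 4: stream[31..32]='0' size=0 (terminator). Final body='l5xgnath5aem12ds' (16 bytes)
Body byte 3 at stream offset 6

Answer: 6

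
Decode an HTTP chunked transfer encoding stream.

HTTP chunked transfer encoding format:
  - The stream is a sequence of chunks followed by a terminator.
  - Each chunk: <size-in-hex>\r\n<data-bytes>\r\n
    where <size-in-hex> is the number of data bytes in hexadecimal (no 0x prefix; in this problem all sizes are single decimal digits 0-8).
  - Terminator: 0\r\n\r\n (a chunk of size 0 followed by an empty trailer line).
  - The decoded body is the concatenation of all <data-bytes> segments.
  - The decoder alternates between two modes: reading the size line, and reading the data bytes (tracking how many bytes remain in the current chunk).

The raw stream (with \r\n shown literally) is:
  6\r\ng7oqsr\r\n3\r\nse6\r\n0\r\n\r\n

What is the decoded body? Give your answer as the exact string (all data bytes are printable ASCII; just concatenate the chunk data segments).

Chunk 1: stream[0..1]='6' size=0x6=6, data at stream[3..9]='g7oqsr' -> body[0..6], body so far='g7oqsr'
Chunk 2: stream[11..12]='3' size=0x3=3, data at stream[14..17]='se6' -> body[6..9], body so far='g7oqsrse6'
Chunk 3: stream[19..20]='0' size=0 (terminator). Final body='g7oqsrse6' (9 bytes)

Answer: g7oqsrse6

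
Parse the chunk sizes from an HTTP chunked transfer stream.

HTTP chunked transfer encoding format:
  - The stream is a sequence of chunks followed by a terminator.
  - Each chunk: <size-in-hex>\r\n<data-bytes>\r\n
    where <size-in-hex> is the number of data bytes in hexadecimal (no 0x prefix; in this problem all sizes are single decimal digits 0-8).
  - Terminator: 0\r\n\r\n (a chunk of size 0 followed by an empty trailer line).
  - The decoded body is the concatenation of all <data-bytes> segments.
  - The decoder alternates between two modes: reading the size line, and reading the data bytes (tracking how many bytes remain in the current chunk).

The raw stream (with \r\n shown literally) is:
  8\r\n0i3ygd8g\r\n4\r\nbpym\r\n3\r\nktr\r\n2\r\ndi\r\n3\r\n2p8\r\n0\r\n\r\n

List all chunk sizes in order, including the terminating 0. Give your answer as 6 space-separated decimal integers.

Answer: 8 4 3 2 3 0

Derivation:
Chunk 1: stream[0..1]='8' size=0x8=8, data at stream[3..11]='0i3ygd8g' -> body[0..8], body so far='0i3ygd8g'
Chunk 2: stream[13..14]='4' size=0x4=4, data at stream[16..20]='bpym' -> body[8..12], body so far='0i3ygd8gbpym'
Chunk 3: stream[22..23]='3' size=0x3=3, data at stream[25..28]='ktr' -> body[12..15], body so far='0i3ygd8gbpymktr'
Chunk 4: stream[30..31]='2' size=0x2=2, data at stream[33..35]='di' -> body[15..17], body so far='0i3ygd8gbpymktrdi'
Chunk 5: stream[37..38]='3' size=0x3=3, data at stream[40..43]='2p8' -> body[17..20], body so far='0i3ygd8gbpymktrdi2p8'
Chunk 6: stream[45..46]='0' size=0 (terminator). Final body='0i3ygd8gbpymktrdi2p8' (20 bytes)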